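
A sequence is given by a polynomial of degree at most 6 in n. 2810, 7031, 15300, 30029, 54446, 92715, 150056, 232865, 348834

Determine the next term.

507071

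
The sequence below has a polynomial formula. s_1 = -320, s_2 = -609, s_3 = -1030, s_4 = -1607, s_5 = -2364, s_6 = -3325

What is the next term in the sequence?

-4514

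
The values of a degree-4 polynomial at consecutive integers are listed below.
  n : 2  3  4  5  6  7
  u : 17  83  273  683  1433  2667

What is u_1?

First differences: 66, 190, 410, 750, 1234
Second differences: 124, 220, 340, 484
Third differences: 96, 120, 144
Fourth differences: 24, 24
The fourth differences are constant at 24.
Work back: 96 − 24 = 72;  124 − 72 = 52;  66 − 52 = 14;  17 − 14 = 3

3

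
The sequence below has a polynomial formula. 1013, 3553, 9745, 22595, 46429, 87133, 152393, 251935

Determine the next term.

Δ: 2540, 6192, 12850, 23834, 40704, 65260, 99542
Δ²: 3652, 6658, 10984, 16870, 24556, 34282
Δ³: 3006, 4326, 5886, 7686, 9726
Δ⁴: 1320, 1560, 1800, 2040
Δ⁵: 240, 240, 240
The fifth differences are constant (240).
2040 + 240 = 2280;  9726 + 2280 = 12006;  34282 + 12006 = 46288;  99542 + 46288 = 145830;  251935 + 145830 = 397765

397765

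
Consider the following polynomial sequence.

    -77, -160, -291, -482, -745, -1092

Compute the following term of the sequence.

Δ: -83  -131  -191  -263  -347
Δ²: -48  -60  -72  -84
Δ³: -12  -12  -12
Third differences constant at -12.
-84 − 12 = -96;  -347 − 96 = -443;  -1092 − 443 = -1535

-1535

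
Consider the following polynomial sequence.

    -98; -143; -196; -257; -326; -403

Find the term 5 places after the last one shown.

-908

D1: -45  -53  -61  -69  -77
D2: -8  -8  -8  -8
Constant second difference = -8, so extend:
-77 − 8 = -85;  -403 − 85 = -488
-85 − 8 = -93;  -488 − 93 = -581
-93 − 8 = -101;  -581 − 101 = -682
-101 − 8 = -109;  -682 − 109 = -791
-109 − 8 = -117;  -791 − 117 = -908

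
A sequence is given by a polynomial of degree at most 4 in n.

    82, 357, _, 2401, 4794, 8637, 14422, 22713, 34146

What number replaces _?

Using the last 6 terms:
D1: 2393  3843  5785  8291  11433
D2: 1450  1942  2506  3142
D3: 492  564  636
D4: 72  72
Constant fourth difference = 72.
Extend backward: 492 − 72 = 420;  1450 − 420 = 1030;  2393 − 1030 = 1363;  2401 − 1363 = 1038

1038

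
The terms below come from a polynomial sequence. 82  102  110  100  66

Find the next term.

2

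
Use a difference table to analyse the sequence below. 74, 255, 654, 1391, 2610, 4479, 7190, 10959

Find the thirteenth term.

54914

Δ: 181, 399, 737, 1219, 1869, 2711, 3769
Δ²: 218, 338, 482, 650, 842, 1058
Δ³: 120, 144, 168, 192, 216
Δ⁴: 24, 24, 24, 24
Fourth differences constant at 24.
216 + 24 = 240;  1058 + 240 = 1298;  3769 + 1298 = 5067;  10959 + 5067 = 16026
240 + 24 = 264;  1298 + 264 = 1562;  5067 + 1562 = 6629;  16026 + 6629 = 22655
264 + 24 = 288;  1562 + 288 = 1850;  6629 + 1850 = 8479;  22655 + 8479 = 31134
288 + 24 = 312;  1850 + 312 = 2162;  8479 + 2162 = 10641;  31134 + 10641 = 41775
312 + 24 = 336;  2162 + 336 = 2498;  10641 + 2498 = 13139;  41775 + 13139 = 54914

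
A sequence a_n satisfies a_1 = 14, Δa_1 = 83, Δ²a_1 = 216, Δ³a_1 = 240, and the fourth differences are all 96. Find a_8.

Build the table forward from the leading diagonal:
Δ⁴: 96  96  96  96  96  96  96  96
Δ³: 240  336  432  528  624  720  816  912
Δ²: 216  456  792  1224  1752  2376  3096  3912
Δ: 83  299  755  1547  2771  4523  6899  9995
a: 14  97  396  1151  2698  5469  9992  16891

16891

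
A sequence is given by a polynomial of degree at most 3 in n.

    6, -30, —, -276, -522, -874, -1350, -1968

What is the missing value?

-118

Using the last 5 terms:
-246, -352, -476, -618
-106, -124, -142
-18, -18
Constant third difference = -18.
Extend backward: -106 + 18 = -88;  -246 + 88 = -158;  -276 + 158 = -118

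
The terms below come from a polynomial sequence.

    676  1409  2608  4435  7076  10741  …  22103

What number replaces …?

15664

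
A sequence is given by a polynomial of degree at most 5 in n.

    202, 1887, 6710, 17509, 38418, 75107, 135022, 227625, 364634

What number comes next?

560263

First differences: 1685, 4823, 10799, 20909, 36689, 59915, 92603, 137009
Second differences: 3138, 5976, 10110, 15780, 23226, 32688, 44406
Third differences: 2838, 4134, 5670, 7446, 9462, 11718
Fourth differences: 1296, 1536, 1776, 2016, 2256
Fifth differences: 240, 240, 240, 240
Constant fifth difference = 240, so extend:
2256 + 240 = 2496;  11718 + 2496 = 14214;  44406 + 14214 = 58620;  137009 + 58620 = 195629;  364634 + 195629 = 560263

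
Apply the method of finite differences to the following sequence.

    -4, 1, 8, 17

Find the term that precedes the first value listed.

-7

5  7  9
2  2
The second differences are constant at 2.
Work back: 5 − 2 = 3;  -4 − 3 = -7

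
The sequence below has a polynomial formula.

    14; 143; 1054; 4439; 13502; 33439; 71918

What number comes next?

139559

D1: 129, 911, 3385, 9063, 19937, 38479
D2: 782, 2474, 5678, 10874, 18542
D3: 1692, 3204, 5196, 7668
D4: 1512, 1992, 2472
D5: 480, 480
Fifth differences constant at 480.
2472 + 480 = 2952;  7668 + 2952 = 10620;  18542 + 10620 = 29162;  38479 + 29162 = 67641;  71918 + 67641 = 139559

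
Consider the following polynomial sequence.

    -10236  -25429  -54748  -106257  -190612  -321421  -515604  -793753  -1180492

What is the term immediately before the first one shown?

Δ: -15193  -29319  -51509  -84355  -130809  -194183  -278149  -386739
Δ²: -14126  -22190  -32846  -46454  -63374  -83966  -108590
Δ³: -8064  -10656  -13608  -16920  -20592  -24624
Δ⁴: -2592  -2952  -3312  -3672  -4032
Δ⁵: -360  -360  -360  -360
The fifth differences are constant at -360.
Work back: -2592 + 360 = -2232;  -8064 + 2232 = -5832;  -14126 + 5832 = -8294;  -15193 + 8294 = -6899;  -10236 + 6899 = -3337

-3337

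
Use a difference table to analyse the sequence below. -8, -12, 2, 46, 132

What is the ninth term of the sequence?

1136

D1: -4, 14, 44, 86
D2: 18, 30, 42
D3: 12, 12
Third differences constant at 12.
42 + 12 = 54;  86 + 54 = 140;  132 + 140 = 272
54 + 12 = 66;  140 + 66 = 206;  272 + 206 = 478
66 + 12 = 78;  206 + 78 = 284;  478 + 284 = 762
78 + 12 = 90;  284 + 90 = 374;  762 + 374 = 1136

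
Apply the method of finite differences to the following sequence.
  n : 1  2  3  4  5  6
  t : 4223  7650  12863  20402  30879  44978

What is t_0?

Δ: 3427  5213  7539  10477  14099
Δ²: 1786  2326  2938  3622
Δ³: 540  612  684
Δ⁴: 72  72
The fourth differences are constant at 72.
Work back: 540 − 72 = 468;  1786 − 468 = 1318;  3427 − 1318 = 2109;  4223 − 2109 = 2114

2114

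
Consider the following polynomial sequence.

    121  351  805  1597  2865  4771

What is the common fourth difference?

First differences: 230, 454, 792, 1268, 1906
Second differences: 224, 338, 476, 638
Third differences: 114, 138, 162
Fourth differences: 24, 24

24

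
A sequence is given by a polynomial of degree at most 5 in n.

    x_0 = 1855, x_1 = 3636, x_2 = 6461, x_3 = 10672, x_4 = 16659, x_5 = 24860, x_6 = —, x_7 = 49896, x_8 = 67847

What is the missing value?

35761

Using the first 6 terms:
Δ: 1781  2825  4211  5987  8201
Δ²: 1044  1386  1776  2214
Δ³: 342  390  438
Δ⁴: 48  48
Constant fourth difference = 48.
Extend forward: 438 + 48 = 486;  2214 + 486 = 2700;  8201 + 2700 = 10901;  24860 + 10901 = 35761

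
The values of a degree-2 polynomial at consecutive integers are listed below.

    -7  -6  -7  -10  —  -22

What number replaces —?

-15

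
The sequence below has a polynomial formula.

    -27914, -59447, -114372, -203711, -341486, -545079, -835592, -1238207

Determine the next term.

D1: -31533, -54925, -89339, -137775, -203593, -290513, -402615
D2: -23392, -34414, -48436, -65818, -86920, -112102
D3: -11022, -14022, -17382, -21102, -25182
D4: -3000, -3360, -3720, -4080
D5: -360, -360, -360
The fifth differences are constant (-360).
-4080 − 360 = -4440;  -25182 − 4440 = -29622;  -112102 − 29622 = -141724;  -402615 − 141724 = -544339;  -1238207 − 544339 = -1782546

-1782546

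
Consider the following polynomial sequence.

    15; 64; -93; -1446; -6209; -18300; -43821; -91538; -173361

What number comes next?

First differences: 49 , -157 , -1353 , -4763 , -12091 , -25521 , -47717 , -81823
Second differences: -206 , -1196 , -3410 , -7328 , -13430 , -22196 , -34106
Third differences: -990 , -2214 , -3918 , -6102 , -8766 , -11910
Fourth differences: -1224 , -1704 , -2184 , -2664 , -3144
Fifth differences: -480 , -480 , -480 , -480
Constant fifth difference = -480, so extend:
-3144 − 480 = -3624;  -11910 − 3624 = -15534;  -34106 − 15534 = -49640;  -81823 − 49640 = -131463;  -173361 − 131463 = -304824

-304824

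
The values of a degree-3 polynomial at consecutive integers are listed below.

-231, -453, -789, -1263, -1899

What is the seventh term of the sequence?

-3753

D1: -222, -336, -474, -636
D2: -114, -138, -162
D3: -24, -24
Constant third difference = -24, so extend:
-162 − 24 = -186;  -636 − 186 = -822;  -1899 − 822 = -2721
-186 − 24 = -210;  -822 − 210 = -1032;  -2721 − 1032 = -3753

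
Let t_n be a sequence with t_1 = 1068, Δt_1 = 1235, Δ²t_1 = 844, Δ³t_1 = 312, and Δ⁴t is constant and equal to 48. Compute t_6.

19043

Build the table forward from the leading diagonal:
Δ⁴: 48  48  48  48  48  48
Δ³: 312  360  408  456  504  552
Δ²: 844  1156  1516  1924  2380  2884
Δ: 1235  2079  3235  4751  6675  9055
t: 1068  2303  4382  7617  12368  19043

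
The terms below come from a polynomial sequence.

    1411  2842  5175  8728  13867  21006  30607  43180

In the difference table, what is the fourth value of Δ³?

462

D1: 1431, 2333, 3553, 5139, 7139, 9601, 12573
D2: 902, 1220, 1586, 2000, 2462, 2972
D3: 318, 366, 414, 462, 510
D4: 48, 48, 48, 48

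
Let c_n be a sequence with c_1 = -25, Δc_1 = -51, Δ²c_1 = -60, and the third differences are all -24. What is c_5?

-685

Build the table forward from the leading diagonal:
Third differences: -24, -24, -24, -24, -24
Second differences: -60, -84, -108, -132, -156
First differences: -51, -111, -195, -303, -435
c: -25, -76, -187, -382, -685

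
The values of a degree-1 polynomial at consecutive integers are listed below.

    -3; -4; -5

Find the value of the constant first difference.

-1

First differences: -1, -1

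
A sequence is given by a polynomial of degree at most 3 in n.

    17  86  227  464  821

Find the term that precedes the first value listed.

-4

First differences: 69, 141, 237, 357
Second differences: 72, 96, 120
Third differences: 24, 24
The third differences are constant at 24.
Work back: 72 − 24 = 48;  69 − 48 = 21;  17 − 21 = -4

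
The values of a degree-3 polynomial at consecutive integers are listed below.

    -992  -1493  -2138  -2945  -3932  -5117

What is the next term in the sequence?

Δ: -501  -645  -807  -987  -1185
Δ²: -144  -162  -180  -198
Δ³: -18  -18  -18
The third differences are constant (-18).
-198 − 18 = -216;  -1185 − 216 = -1401;  -5117 − 1401 = -6518

-6518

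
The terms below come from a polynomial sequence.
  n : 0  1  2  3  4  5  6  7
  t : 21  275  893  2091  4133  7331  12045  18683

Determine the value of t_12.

D1: 254  618  1198  2042  3198  4714  6638
D2: 364  580  844  1156  1516  1924
D3: 216  264  312  360  408
D4: 48  48  48  48
The fourth differences are constant (48).
408 + 48 = 456;  1924 + 456 = 2380;  6638 + 2380 = 9018;  18683 + 9018 = 27701
456 + 48 = 504;  2380 + 504 = 2884;  9018 + 2884 = 11902;  27701 + 11902 = 39603
504 + 48 = 552;  2884 + 552 = 3436;  11902 + 3436 = 15338;  39603 + 15338 = 54941
552 + 48 = 600;  3436 + 600 = 4036;  15338 + 4036 = 19374;  54941 + 19374 = 74315
600 + 48 = 648;  4036 + 648 = 4684;  19374 + 4684 = 24058;  74315 + 24058 = 98373

98373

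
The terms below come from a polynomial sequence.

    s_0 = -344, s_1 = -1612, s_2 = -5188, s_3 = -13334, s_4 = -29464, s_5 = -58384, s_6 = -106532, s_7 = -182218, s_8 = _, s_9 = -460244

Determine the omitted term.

-295864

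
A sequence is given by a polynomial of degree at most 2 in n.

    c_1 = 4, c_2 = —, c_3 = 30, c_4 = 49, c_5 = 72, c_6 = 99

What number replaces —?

Using the last 4 terms:
First differences: 19, 23, 27
Second differences: 4, 4
Constant second difference = 4.
Extend backward: 19 − 4 = 15;  30 − 15 = 15

15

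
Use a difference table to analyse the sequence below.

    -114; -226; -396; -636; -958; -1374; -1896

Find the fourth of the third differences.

Δ: -112, -170, -240, -322, -416, -522
Δ²: -58, -70, -82, -94, -106
Δ³: -12, -12, -12, -12

-12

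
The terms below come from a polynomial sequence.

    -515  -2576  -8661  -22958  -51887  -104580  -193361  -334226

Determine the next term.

D1: -2061 , -6085 , -14297 , -28929 , -52693 , -88781 , -140865
D2: -4024 , -8212 , -14632 , -23764 , -36088 , -52084
D3: -4188 , -6420 , -9132 , -12324 , -15996
D4: -2232 , -2712 , -3192 , -3672
D5: -480 , -480 , -480
The fifth differences are constant (-480).
-3672 − 480 = -4152;  -15996 − 4152 = -20148;  -52084 − 20148 = -72232;  -140865 − 72232 = -213097;  -334226 − 213097 = -547323

-547323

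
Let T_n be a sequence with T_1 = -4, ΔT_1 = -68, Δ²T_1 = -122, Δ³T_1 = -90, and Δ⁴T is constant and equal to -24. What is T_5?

-1392

Build the table forward from the leading diagonal:
Δ⁴: -24, -24, -24, -24, -24
Δ³: -90, -114, -138, -162, -186
Δ²: -122, -212, -326, -464, -626
Δ: -68, -190, -402, -728, -1192
T: -4, -72, -262, -664, -1392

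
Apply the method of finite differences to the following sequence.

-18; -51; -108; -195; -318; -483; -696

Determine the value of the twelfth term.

-2691

Δ: -33, -57, -87, -123, -165, -213
Δ²: -24, -30, -36, -42, -48
Δ³: -6, -6, -6, -6
Constant third difference = -6, so extend:
-48 − 6 = -54;  -213 − 54 = -267;  -696 − 267 = -963
-54 − 6 = -60;  -267 − 60 = -327;  -963 − 327 = -1290
-60 − 6 = -66;  -327 − 66 = -393;  -1290 − 393 = -1683
-66 − 6 = -72;  -393 − 72 = -465;  -1683 − 465 = -2148
-72 − 6 = -78;  -465 − 78 = -543;  -2148 − 543 = -2691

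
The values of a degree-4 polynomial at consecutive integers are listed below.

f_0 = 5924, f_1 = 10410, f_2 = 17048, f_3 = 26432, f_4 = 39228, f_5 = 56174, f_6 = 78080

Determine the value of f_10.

D1: 4486  6638  9384  12796  16946  21906
D2: 2152  2746  3412  4150  4960
D3: 594  666  738  810
D4: 72  72  72
The fourth differences are constant (72).
810 + 72 = 882;  4960 + 882 = 5842;  21906 + 5842 = 27748;  78080 + 27748 = 105828
882 + 72 = 954;  5842 + 954 = 6796;  27748 + 6796 = 34544;  105828 + 34544 = 140372
954 + 72 = 1026;  6796 + 1026 = 7822;  34544 + 7822 = 42366;  140372 + 42366 = 182738
1026 + 72 = 1098;  7822 + 1098 = 8920;  42366 + 8920 = 51286;  182738 + 51286 = 234024

234024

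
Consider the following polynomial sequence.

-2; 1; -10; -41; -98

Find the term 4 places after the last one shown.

-706

3, -11, -31, -57
-14, -20, -26
-6, -6
Constant third difference = -6, so extend:
-26 − 6 = -32;  -57 − 32 = -89;  -98 − 89 = -187
-32 − 6 = -38;  -89 − 38 = -127;  -187 − 127 = -314
-38 − 6 = -44;  -127 − 44 = -171;  -314 − 171 = -485
-44 − 6 = -50;  -171 − 50 = -221;  -485 − 221 = -706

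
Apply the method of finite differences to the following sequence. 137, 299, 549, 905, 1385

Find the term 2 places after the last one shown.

First differences: 162, 250, 356, 480
Second differences: 88, 106, 124
Third differences: 18, 18
The third differences are constant (18).
124 + 18 = 142;  480 + 142 = 622;  1385 + 622 = 2007
142 + 18 = 160;  622 + 160 = 782;  2007 + 782 = 2789

2789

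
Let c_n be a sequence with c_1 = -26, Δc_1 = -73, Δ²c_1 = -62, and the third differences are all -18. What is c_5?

-762

Build the table forward from the leading diagonal:
Third differences: -18  -18  -18  -18  -18
Second differences: -62  -80  -98  -116  -134
First differences: -73  -135  -215  -313  -429
c: -26  -99  -234  -449  -762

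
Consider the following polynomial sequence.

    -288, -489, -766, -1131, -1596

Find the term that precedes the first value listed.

First differences: -201  -277  -365  -465
Second differences: -76  -88  -100
Third differences: -12  -12
The third differences are constant at -12.
Work back: -76 + 12 = -64;  -201 + 64 = -137;  -288 + 137 = -151

-151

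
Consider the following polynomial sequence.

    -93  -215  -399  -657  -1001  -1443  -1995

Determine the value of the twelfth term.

First differences: -122  -184  -258  -344  -442  -552
Second differences: -62  -74  -86  -98  -110
Third differences: -12  -12  -12  -12
Third differences constant at -12.
-110 − 12 = -122;  -552 − 122 = -674;  -1995 − 674 = -2669
-122 − 12 = -134;  -674 − 134 = -808;  -2669 − 808 = -3477
-134 − 12 = -146;  -808 − 146 = -954;  -3477 − 954 = -4431
-146 − 12 = -158;  -954 − 158 = -1112;  -4431 − 1112 = -5543
-158 − 12 = -170;  -1112 − 170 = -1282;  -5543 − 1282 = -6825

-6825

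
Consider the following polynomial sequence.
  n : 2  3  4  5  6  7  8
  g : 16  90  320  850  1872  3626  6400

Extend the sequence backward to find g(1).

2

First differences: 74  230  530  1022  1754  2774
Second differences: 156  300  492  732  1020
Third differences: 144  192  240  288
Fourth differences: 48  48  48
The fourth differences are constant at 48.
Work back: 144 − 48 = 96;  156 − 96 = 60;  74 − 60 = 14;  16 − 14 = 2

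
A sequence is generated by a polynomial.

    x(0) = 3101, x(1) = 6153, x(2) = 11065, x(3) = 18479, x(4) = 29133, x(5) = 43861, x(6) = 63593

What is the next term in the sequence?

89355

D1: 3052 , 4912 , 7414 , 10654 , 14728 , 19732
D2: 1860 , 2502 , 3240 , 4074 , 5004
D3: 642 , 738 , 834 , 930
D4: 96 , 96 , 96
The fourth differences are constant (96).
930 + 96 = 1026;  5004 + 1026 = 6030;  19732 + 6030 = 25762;  63593 + 25762 = 89355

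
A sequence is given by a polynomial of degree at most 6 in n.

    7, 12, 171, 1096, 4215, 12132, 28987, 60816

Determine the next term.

First differences: 5, 159, 925, 3119, 7917, 16855, 31829
Second differences: 154, 766, 2194, 4798, 8938, 14974
Third differences: 612, 1428, 2604, 4140, 6036
Fourth differences: 816, 1176, 1536, 1896
Fifth differences: 360, 360, 360
Fifth differences constant at 360.
1896 + 360 = 2256;  6036 + 2256 = 8292;  14974 + 8292 = 23266;  31829 + 23266 = 55095;  60816 + 55095 = 115911

115911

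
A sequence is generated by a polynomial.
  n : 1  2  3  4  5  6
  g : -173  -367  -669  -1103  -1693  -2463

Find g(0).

Δ: -194, -302, -434, -590, -770
Δ²: -108, -132, -156, -180
Δ³: -24, -24, -24
The third differences are constant at -24.
Work back: -108 + 24 = -84;  -194 + 84 = -110;  -173 + 110 = -63

-63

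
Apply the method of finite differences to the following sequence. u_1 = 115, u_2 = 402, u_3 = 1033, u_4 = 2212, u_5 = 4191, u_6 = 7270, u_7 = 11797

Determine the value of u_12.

71692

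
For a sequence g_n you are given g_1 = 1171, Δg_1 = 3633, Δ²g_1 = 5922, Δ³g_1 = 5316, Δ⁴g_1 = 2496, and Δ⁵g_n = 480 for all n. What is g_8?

434464

Build the table forward from the leading diagonal:
Δ⁵: 480  480  480  480  480  480  480  480
Δ⁴: 2496  2976  3456  3936  4416  4896  5376  5856
Δ³: 5316  7812  10788  14244  18180  22596  27492  32868
Δ²: 5922  11238  19050  29838  44082  62262  84858  112350
Δ: 3633  9555  20793  39843  69681  113763  176025  260883
g: 1171  4804  14359  35152  74995  144676  258439  434464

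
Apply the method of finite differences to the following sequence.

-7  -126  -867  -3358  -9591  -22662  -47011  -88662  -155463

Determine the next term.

Δ: -119 , -741 , -2491 , -6233 , -13071 , -24349 , -41651 , -66801
Δ²: -622 , -1750 , -3742 , -6838 , -11278 , -17302 , -25150
Δ³: -1128 , -1992 , -3096 , -4440 , -6024 , -7848
Δ⁴: -864 , -1104 , -1344 , -1584 , -1824
Δ⁵: -240 , -240 , -240 , -240
Constant fifth difference = -240, so extend:
-1824 − 240 = -2064;  -7848 − 2064 = -9912;  -25150 − 9912 = -35062;  -66801 − 35062 = -101863;  -155463 − 101863 = -257326

-257326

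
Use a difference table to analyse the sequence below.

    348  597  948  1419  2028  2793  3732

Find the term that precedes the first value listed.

183

249  351  471  609  765  939
102  120  138  156  174
18  18  18  18
The third differences are constant at 18.
Work back: 102 − 18 = 84;  249 − 84 = 165;  348 − 165 = 183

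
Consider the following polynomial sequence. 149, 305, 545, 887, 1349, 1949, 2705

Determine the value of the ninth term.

4757

First differences: 156, 240, 342, 462, 600, 756
Second differences: 84, 102, 120, 138, 156
Third differences: 18, 18, 18, 18
Third differences constant at 18.
156 + 18 = 174;  756 + 174 = 930;  2705 + 930 = 3635
174 + 18 = 192;  930 + 192 = 1122;  3635 + 1122 = 4757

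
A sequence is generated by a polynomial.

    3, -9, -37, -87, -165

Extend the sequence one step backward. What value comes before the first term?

-12, -28, -50, -78
-16, -22, -28
-6, -6
The third differences are constant at -6.
Work back: -16 + 6 = -10;  -12 + 10 = -2;  3 + 2 = 5

5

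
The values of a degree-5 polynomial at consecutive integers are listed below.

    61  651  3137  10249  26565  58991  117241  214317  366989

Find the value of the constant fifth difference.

D1: 590, 2486, 7112, 16316, 32426, 58250, 97076, 152672
D2: 1896, 4626, 9204, 16110, 25824, 38826, 55596
D3: 2730, 4578, 6906, 9714, 13002, 16770
D4: 1848, 2328, 2808, 3288, 3768
D5: 480, 480, 480, 480

480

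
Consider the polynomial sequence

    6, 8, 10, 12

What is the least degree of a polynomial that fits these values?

2, 2, 2
The first differences are constant, so the polynomial has degree 1.

1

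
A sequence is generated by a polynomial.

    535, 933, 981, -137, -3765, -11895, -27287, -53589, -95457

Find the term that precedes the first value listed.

398, 48, -1118, -3628, -8130, -15392, -26302, -41868
-350, -1166, -2510, -4502, -7262, -10910, -15566
-816, -1344, -1992, -2760, -3648, -4656
-528, -648, -768, -888, -1008
-120, -120, -120, -120
The fifth differences are constant at -120.
Work back: -528 + 120 = -408;  -816 + 408 = -408;  -350 + 408 = 58;  398 − 58 = 340;  535 − 340 = 195

195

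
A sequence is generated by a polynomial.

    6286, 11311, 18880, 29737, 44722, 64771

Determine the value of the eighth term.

124285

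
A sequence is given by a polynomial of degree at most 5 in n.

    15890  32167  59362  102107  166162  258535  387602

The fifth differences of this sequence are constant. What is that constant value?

120

First differences: 16277, 27195, 42745, 64055, 92373, 129067
Second differences: 10918, 15550, 21310, 28318, 36694
Third differences: 4632, 5760, 7008, 8376
Fourth differences: 1128, 1248, 1368
Fifth differences: 120, 120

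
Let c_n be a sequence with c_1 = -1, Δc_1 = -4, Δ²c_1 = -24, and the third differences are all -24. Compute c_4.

-109

Build the table forward from the leading diagonal:
D3: -24  -24  -24  -24
D2: -24  -48  -72  -96
D1: -4  -28  -76  -148
c: -1  -5  -33  -109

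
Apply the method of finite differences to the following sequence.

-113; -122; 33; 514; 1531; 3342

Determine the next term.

6253

-9  155  481  1017  1811
164  326  536  794
162  210  258
48  48
Fourth differences constant at 48.
258 + 48 = 306;  794 + 306 = 1100;  1811 + 1100 = 2911;  3342 + 2911 = 6253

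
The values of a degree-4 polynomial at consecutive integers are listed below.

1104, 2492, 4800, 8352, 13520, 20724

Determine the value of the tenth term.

79980

First differences: 1388, 2308, 3552, 5168, 7204
Second differences: 920, 1244, 1616, 2036
Third differences: 324, 372, 420
Fourth differences: 48, 48
Fourth differences constant at 48.
420 + 48 = 468;  2036 + 468 = 2504;  7204 + 2504 = 9708;  20724 + 9708 = 30432
468 + 48 = 516;  2504 + 516 = 3020;  9708 + 3020 = 12728;  30432 + 12728 = 43160
516 + 48 = 564;  3020 + 564 = 3584;  12728 + 3584 = 16312;  43160 + 16312 = 59472
564 + 48 = 612;  3584 + 612 = 4196;  16312 + 4196 = 20508;  59472 + 20508 = 79980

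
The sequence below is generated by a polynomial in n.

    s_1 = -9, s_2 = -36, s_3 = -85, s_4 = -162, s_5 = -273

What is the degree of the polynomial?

First differences: -27, -49, -77, -111
Second differences: -22, -28, -34
Third differences: -6, -6
The third differences are constant, so the polynomial has degree 3.

3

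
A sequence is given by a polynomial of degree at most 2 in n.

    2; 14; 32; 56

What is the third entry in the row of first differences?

First differences: 12, 18, 24
Second differences: 6, 6

24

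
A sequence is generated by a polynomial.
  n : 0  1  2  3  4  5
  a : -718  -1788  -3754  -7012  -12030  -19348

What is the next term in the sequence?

-29578

-1070  -1966  -3258  -5018  -7318
-896  -1292  -1760  -2300
-396  -468  -540
-72  -72
Constant fourth difference = -72, so extend:
-540 − 72 = -612;  -2300 − 612 = -2912;  -7318 − 2912 = -10230;  -19348 − 10230 = -29578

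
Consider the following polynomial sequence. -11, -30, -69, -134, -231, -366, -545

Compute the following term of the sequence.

-774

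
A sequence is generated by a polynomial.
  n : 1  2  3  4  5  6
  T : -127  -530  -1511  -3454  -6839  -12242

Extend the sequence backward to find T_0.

First differences: -403  -981  -1943  -3385  -5403
Second differences: -578  -962  -1442  -2018
Third differences: -384  -480  -576
Fourth differences: -96  -96
The fourth differences are constant at -96.
Work back: -384 + 96 = -288;  -578 + 288 = -290;  -403 + 290 = -113;  -127 + 113 = -14

-14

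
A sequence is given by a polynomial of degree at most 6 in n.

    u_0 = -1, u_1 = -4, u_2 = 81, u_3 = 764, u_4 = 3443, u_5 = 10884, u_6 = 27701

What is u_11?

-3, 85, 683, 2679, 7441, 16817
88, 598, 1996, 4762, 9376
510, 1398, 2766, 4614
888, 1368, 1848
480, 480
Constant fifth difference = 480, so extend:
1848 + 480 = 2328;  4614 + 2328 = 6942;  9376 + 6942 = 16318;  16817 + 16318 = 33135;  27701 + 33135 = 60836
2328 + 480 = 2808;  6942 + 2808 = 9750;  16318 + 9750 = 26068;  33135 + 26068 = 59203;  60836 + 59203 = 120039
2808 + 480 = 3288;  9750 + 3288 = 13038;  26068 + 13038 = 39106;  59203 + 39106 = 98309;  120039 + 98309 = 218348
3288 + 480 = 3768;  13038 + 3768 = 16806;  39106 + 16806 = 55912;  98309 + 55912 = 154221;  218348 + 154221 = 372569
3768 + 480 = 4248;  16806 + 4248 = 21054;  55912 + 21054 = 76966;  154221 + 76966 = 231187;  372569 + 231187 = 603756

603756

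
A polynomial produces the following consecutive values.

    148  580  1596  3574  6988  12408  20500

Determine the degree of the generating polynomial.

First differences: 432, 1016, 1978, 3414, 5420, 8092
Second differences: 584, 962, 1436, 2006, 2672
Third differences: 378, 474, 570, 666
Fourth differences: 96, 96, 96
The fourth differences are constant, so the polynomial has degree 4.

4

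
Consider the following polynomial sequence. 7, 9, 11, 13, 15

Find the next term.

17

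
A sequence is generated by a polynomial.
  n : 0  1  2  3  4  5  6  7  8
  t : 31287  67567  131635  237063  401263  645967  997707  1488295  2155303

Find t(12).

Δ: 36280 , 64068 , 105428 , 164200 , 244704 , 351740 , 490588 , 667008
Δ²: 27788 , 41360 , 58772 , 80504 , 107036 , 138848 , 176420
Δ³: 13572 , 17412 , 21732 , 26532 , 31812 , 37572
Δ⁴: 3840 , 4320 , 4800 , 5280 , 5760
Δ⁵: 480 , 480 , 480 , 480
The fifth differences are constant (480).
5760 + 480 = 6240;  37572 + 6240 = 43812;  176420 + 43812 = 220232;  667008 + 220232 = 887240;  2155303 + 887240 = 3042543
6240 + 480 = 6720;  43812 + 6720 = 50532;  220232 + 50532 = 270764;  887240 + 270764 = 1158004;  3042543 + 1158004 = 4200547
6720 + 480 = 7200;  50532 + 7200 = 57732;  270764 + 57732 = 328496;  1158004 + 328496 = 1486500;  4200547 + 1486500 = 5687047
7200 + 480 = 7680;  57732 + 7680 = 65412;  328496 + 65412 = 393908;  1486500 + 393908 = 1880408;  5687047 + 1880408 = 7567455

7567455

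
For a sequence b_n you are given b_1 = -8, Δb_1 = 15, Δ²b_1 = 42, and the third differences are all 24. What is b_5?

400

Build the table forward from the leading diagonal:
Δ³: 24, 24, 24, 24, 24
Δ²: 42, 66, 90, 114, 138
Δ: 15, 57, 123, 213, 327
b: -8, 7, 64, 187, 400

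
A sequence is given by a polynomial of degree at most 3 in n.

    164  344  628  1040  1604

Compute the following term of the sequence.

180, 284, 412, 564
104, 128, 152
24, 24
The third differences are constant (24).
152 + 24 = 176;  564 + 176 = 740;  1604 + 740 = 2344

2344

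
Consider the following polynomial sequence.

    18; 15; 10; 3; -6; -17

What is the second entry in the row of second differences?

-2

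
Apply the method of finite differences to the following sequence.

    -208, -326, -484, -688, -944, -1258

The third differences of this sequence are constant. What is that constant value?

D1: -118, -158, -204, -256, -314
D2: -40, -46, -52, -58
D3: -6, -6, -6

-6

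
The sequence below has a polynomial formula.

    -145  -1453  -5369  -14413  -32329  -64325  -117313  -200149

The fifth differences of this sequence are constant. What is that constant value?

-240

First differences: -1308, -3916, -9044, -17916, -31996, -52988, -82836
Second differences: -2608, -5128, -8872, -14080, -20992, -29848
Third differences: -2520, -3744, -5208, -6912, -8856
Fourth differences: -1224, -1464, -1704, -1944
Fifth differences: -240, -240, -240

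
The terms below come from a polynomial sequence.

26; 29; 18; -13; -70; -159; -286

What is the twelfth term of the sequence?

-1701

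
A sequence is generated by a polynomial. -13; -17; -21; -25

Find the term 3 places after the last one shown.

-37

Δ: -4, -4, -4
Constant first difference = -4, so extend:
-25 − 4 = -29
-29 − 4 = -33
-33 − 4 = -37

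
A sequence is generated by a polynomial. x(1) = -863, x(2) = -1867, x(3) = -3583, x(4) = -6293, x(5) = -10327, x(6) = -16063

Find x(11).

First differences: -1004, -1716, -2710, -4034, -5736
Second differences: -712, -994, -1324, -1702
Third differences: -282, -330, -378
Fourth differences: -48, -48
Fourth differences constant at -48.
-378 − 48 = -426;  -1702 − 426 = -2128;  -5736 − 2128 = -7864;  -16063 − 7864 = -23927
-426 − 48 = -474;  -2128 − 474 = -2602;  -7864 − 2602 = -10466;  -23927 − 10466 = -34393
-474 − 48 = -522;  -2602 − 522 = -3124;  -10466 − 3124 = -13590;  -34393 − 13590 = -47983
-522 − 48 = -570;  -3124 − 570 = -3694;  -13590 − 3694 = -17284;  -47983 − 17284 = -65267
-570 − 48 = -618;  -3694 − 618 = -4312;  -17284 − 4312 = -21596;  -65267 − 21596 = -86863

-86863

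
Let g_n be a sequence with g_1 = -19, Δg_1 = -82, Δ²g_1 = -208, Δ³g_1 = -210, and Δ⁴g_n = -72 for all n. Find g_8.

-14831

Build the table forward from the leading diagonal:
Fourth differences: -72, -72, -72, -72, -72, -72, -72, -72
Third differences: -210, -282, -354, -426, -498, -570, -642, -714
Second differences: -208, -418, -700, -1054, -1480, -1978, -2548, -3190
First differences: -82, -290, -708, -1408, -2462, -3942, -5920, -8468
g: -19, -101, -391, -1099, -2507, -4969, -8911, -14831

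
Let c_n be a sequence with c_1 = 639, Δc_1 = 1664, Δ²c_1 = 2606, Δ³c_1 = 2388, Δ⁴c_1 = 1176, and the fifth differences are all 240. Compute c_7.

116553

Build the table forward from the leading diagonal:
Fifth differences: 240  240  240  240  240  240  240
Fourth differences: 1176  1416  1656  1896  2136  2376  2616
Third differences: 2388  3564  4980  6636  8532  10668  13044
Second differences: 2606  4994  8558  13538  20174  28706  39374
First differences: 1664  4270  9264  17822  31360  51534  80240
c: 639  2303  6573  15837  33659  65019  116553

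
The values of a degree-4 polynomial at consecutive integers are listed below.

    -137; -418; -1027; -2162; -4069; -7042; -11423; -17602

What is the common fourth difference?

-48

First differences: -281, -609, -1135, -1907, -2973, -4381, -6179
Second differences: -328, -526, -772, -1066, -1408, -1798
Third differences: -198, -246, -294, -342, -390
Fourth differences: -48, -48, -48, -48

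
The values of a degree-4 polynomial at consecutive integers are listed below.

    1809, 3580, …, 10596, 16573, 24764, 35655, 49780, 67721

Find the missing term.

Using the last 6 terms:
5977  8191  10891  14125  17941
2214  2700  3234  3816
486  534  582
48  48
Constant fourth difference = 48.
Extend backward: 486 − 48 = 438;  2214 − 438 = 1776;  5977 − 1776 = 4201;  10596 − 4201 = 6395

6395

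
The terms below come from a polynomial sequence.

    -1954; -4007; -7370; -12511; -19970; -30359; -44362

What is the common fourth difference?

-72

First differences: -2053, -3363, -5141, -7459, -10389, -14003
Second differences: -1310, -1778, -2318, -2930, -3614
Third differences: -468, -540, -612, -684
Fourth differences: -72, -72, -72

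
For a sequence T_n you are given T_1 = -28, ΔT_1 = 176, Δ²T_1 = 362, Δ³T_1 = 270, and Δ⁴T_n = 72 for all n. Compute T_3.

686

Build the table forward from the leading diagonal:
Fourth differences: 72, 72, 72
Third differences: 270, 342, 414
Second differences: 362, 632, 974
First differences: 176, 538, 1170
T: -28, 148, 686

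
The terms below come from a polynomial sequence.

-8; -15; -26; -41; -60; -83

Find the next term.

Δ: -7  -11  -15  -19  -23
Δ²: -4  -4  -4  -4
Constant second difference = -4, so extend:
-23 − 4 = -27;  -83 − 27 = -110

-110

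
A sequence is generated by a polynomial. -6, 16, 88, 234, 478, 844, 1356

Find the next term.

First differences: 22  72  146  244  366  512
Second differences: 50  74  98  122  146
Third differences: 24  24  24  24
The third differences are constant (24).
146 + 24 = 170;  512 + 170 = 682;  1356 + 682 = 2038

2038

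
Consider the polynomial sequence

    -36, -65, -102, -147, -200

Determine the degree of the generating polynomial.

2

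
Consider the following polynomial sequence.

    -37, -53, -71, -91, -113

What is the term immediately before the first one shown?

-23

First differences: -16, -18, -20, -22
Second differences: -2, -2, -2
The second differences are constant at -2.
Work back: -16 + 2 = -14;  -37 + 14 = -23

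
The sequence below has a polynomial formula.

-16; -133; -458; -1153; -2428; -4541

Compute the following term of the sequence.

-7798

-117 , -325 , -695 , -1275 , -2113
-208 , -370 , -580 , -838
-162 , -210 , -258
-48 , -48
Constant fourth difference = -48, so extend:
-258 − 48 = -306;  -838 − 306 = -1144;  -2113 − 1144 = -3257;  -4541 − 3257 = -7798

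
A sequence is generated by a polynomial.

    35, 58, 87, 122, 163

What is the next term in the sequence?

210

Δ: 23  29  35  41
Δ²: 6  6  6
Constant second difference = 6, so extend:
41 + 6 = 47;  163 + 47 = 210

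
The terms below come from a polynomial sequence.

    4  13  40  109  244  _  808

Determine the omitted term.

469

Using the first 5 terms:
D1: 9  27  69  135
D2: 18  42  66
D3: 24  24
Constant third difference = 24.
Extend forward: 66 + 24 = 90;  135 + 90 = 225;  244 + 225 = 469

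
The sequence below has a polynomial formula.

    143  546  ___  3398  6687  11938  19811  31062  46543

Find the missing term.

1507

Using the last 6 terms:
3289, 5251, 7873, 11251, 15481
1962, 2622, 3378, 4230
660, 756, 852
96, 96
Constant fourth difference = 96.
Extend backward: 660 − 96 = 564;  1962 − 564 = 1398;  3289 − 1398 = 1891;  3398 − 1891 = 1507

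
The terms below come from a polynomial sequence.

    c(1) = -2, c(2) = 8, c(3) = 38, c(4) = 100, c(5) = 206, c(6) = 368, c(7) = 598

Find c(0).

10, 30, 62, 106, 162, 230
20, 32, 44, 56, 68
12, 12, 12, 12
The third differences are constant at 12.
Work back: 20 − 12 = 8;  10 − 8 = 2;  -2 − 2 = -4

-4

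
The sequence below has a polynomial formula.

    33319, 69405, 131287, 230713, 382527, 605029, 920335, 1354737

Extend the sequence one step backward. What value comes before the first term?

14017

First differences: 36086, 61882, 99426, 151814, 222502, 315306, 434402
Second differences: 25796, 37544, 52388, 70688, 92804, 119096
Third differences: 11748, 14844, 18300, 22116, 26292
Fourth differences: 3096, 3456, 3816, 4176
Fifth differences: 360, 360, 360
The fifth differences are constant at 360.
Work back: 3096 − 360 = 2736;  11748 − 2736 = 9012;  25796 − 9012 = 16784;  36086 − 16784 = 19302;  33319 − 19302 = 14017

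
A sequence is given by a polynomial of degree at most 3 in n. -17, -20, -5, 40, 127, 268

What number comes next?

D1: -3  15  45  87  141
D2: 18  30  42  54
D3: 12  12  12
Constant third difference = 12, so extend:
54 + 12 = 66;  141 + 66 = 207;  268 + 207 = 475

475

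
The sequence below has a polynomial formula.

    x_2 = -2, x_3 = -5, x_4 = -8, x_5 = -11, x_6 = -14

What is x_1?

First differences: -3, -3, -3, -3
The first differences are constant at -3.
Work back: -2 + 3 = 1

1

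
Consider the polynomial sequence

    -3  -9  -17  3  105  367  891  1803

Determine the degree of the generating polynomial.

-6, -8, 20, 102, 262, 524, 912
-2, 28, 82, 160, 262, 388
30, 54, 78, 102, 126
24, 24, 24, 24
The fourth differences are constant, so the polynomial has degree 4.

4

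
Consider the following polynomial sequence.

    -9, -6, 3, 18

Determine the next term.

39

D1: 3  9  15
D2: 6  6
Constant second difference = 6, so extend:
15 + 6 = 21;  18 + 21 = 39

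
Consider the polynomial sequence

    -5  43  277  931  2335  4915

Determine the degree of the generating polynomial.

48, 234, 654, 1404, 2580
186, 420, 750, 1176
234, 330, 426
96, 96
The fourth differences are constant, so the polynomial has degree 4.

4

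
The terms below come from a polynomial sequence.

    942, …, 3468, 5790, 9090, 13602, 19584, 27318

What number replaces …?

Using the last 6 terms:
2322  3300  4512  5982  7734
978  1212  1470  1752
234  258  282
24  24
Constant fourth difference = 24.
Extend backward: 234 − 24 = 210;  978 − 210 = 768;  2322 − 768 = 1554;  3468 − 1554 = 1914

1914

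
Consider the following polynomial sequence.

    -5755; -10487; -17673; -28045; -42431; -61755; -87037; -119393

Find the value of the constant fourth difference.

First differences: -4732, -7186, -10372, -14386, -19324, -25282, -32356
Second differences: -2454, -3186, -4014, -4938, -5958, -7074
Third differences: -732, -828, -924, -1020, -1116
Fourth differences: -96, -96, -96, -96

-96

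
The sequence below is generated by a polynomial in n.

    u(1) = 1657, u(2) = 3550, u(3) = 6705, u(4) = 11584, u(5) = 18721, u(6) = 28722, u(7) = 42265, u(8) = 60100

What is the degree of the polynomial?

4

D1: 1893, 3155, 4879, 7137, 10001, 13543, 17835
D2: 1262, 1724, 2258, 2864, 3542, 4292
D3: 462, 534, 606, 678, 750
D4: 72, 72, 72, 72
The fourth differences are constant, so the polynomial has degree 4.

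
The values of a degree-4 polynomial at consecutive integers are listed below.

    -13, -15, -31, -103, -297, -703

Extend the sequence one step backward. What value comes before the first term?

-7

-2, -16, -72, -194, -406
-14, -56, -122, -212
-42, -66, -90
-24, -24
The fourth differences are constant at -24.
Work back: -42 + 24 = -18;  -14 + 18 = 4;  -2 − 4 = -6;  -13 + 6 = -7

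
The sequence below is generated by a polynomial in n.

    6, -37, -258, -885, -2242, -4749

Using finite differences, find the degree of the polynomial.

D1: -43, -221, -627, -1357, -2507
D2: -178, -406, -730, -1150
D3: -228, -324, -420
D4: -96, -96
The fourth differences are constant, so the polynomial has degree 4.

4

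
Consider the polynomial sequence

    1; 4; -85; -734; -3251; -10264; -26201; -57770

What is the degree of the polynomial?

5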